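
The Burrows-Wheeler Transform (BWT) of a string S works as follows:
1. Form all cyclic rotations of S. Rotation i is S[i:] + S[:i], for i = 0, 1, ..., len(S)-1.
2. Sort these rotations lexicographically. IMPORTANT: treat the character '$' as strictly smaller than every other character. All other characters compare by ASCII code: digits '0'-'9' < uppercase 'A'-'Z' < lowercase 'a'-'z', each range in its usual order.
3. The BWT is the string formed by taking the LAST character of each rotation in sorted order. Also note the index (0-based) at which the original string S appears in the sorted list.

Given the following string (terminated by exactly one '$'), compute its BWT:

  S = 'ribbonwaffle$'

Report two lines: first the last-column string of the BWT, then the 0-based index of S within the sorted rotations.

Answer: ewiblafrfob$n
11

Derivation:
All 13 rotations (rotation i = S[i:]+S[:i]):
  rot[0] = ribbonwaffle$
  rot[1] = ibbonwaffle$r
  rot[2] = bbonwaffle$ri
  rot[3] = bonwaffle$rib
  rot[4] = onwaffle$ribb
  rot[5] = nwaffle$ribbo
  rot[6] = waffle$ribbon
  rot[7] = affle$ribbonw
  rot[8] = ffle$ribbonwa
  rot[9] = fle$ribbonwaf
  rot[10] = le$ribbonwaff
  rot[11] = e$ribbonwaffl
  rot[12] = $ribbonwaffle
Sorted (with $ < everything):
  sorted[0] = $ribbonwaffle  (last char: 'e')
  sorted[1] = affle$ribbonw  (last char: 'w')
  sorted[2] = bbonwaffle$ri  (last char: 'i')
  sorted[3] = bonwaffle$rib  (last char: 'b')
  sorted[4] = e$ribbonwaffl  (last char: 'l')
  sorted[5] = ffle$ribbonwa  (last char: 'a')
  sorted[6] = fle$ribbonwaf  (last char: 'f')
  sorted[7] = ibbonwaffle$r  (last char: 'r')
  sorted[8] = le$ribbonwaff  (last char: 'f')
  sorted[9] = nwaffle$ribbo  (last char: 'o')
  sorted[10] = onwaffle$ribb  (last char: 'b')
  sorted[11] = ribbonwaffle$  (last char: '$')
  sorted[12] = waffle$ribbon  (last char: 'n')
Last column: ewiblafrfob$n
Original string S is at sorted index 11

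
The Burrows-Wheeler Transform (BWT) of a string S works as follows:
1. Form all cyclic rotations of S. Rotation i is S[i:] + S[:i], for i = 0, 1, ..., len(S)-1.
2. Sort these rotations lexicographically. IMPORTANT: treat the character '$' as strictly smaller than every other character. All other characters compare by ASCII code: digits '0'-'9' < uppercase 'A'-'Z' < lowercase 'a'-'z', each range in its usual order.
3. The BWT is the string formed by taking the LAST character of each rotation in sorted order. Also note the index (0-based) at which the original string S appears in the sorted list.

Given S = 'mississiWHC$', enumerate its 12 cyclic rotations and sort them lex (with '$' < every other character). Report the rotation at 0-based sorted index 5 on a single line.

All 12 rotations (rotation i = S[i:]+S[:i]):
  rot[0] = mississiWHC$
  rot[1] = ississiWHC$m
  rot[2] = ssissiWHC$mi
  rot[3] = sissiWHC$mis
  rot[4] = issiWHC$miss
  rot[5] = ssiWHC$missi
  rot[6] = siWHC$missis
  rot[7] = iWHC$mississ
  rot[8] = WHC$mississi
  rot[9] = HC$mississiW
  rot[10] = C$mississiWH
  rot[11] = $mississiWHC
Sorted (with $ < everything):
  sorted[0] = $mississiWHC
  sorted[1] = C$mississiWH
  sorted[2] = HC$mississiW
  sorted[3] = WHC$mississi
  sorted[4] = iWHC$mississ
  sorted[5] = issiWHC$miss
  sorted[6] = ississiWHC$m
  sorted[7] = mississiWHC$
  sorted[8] = siWHC$missis
  sorted[9] = sissiWHC$mis
  sorted[10] = ssiWHC$missi
  sorted[11] = ssissiWHC$mi
sorted[5] = issiWHC$miss

Answer: issiWHC$miss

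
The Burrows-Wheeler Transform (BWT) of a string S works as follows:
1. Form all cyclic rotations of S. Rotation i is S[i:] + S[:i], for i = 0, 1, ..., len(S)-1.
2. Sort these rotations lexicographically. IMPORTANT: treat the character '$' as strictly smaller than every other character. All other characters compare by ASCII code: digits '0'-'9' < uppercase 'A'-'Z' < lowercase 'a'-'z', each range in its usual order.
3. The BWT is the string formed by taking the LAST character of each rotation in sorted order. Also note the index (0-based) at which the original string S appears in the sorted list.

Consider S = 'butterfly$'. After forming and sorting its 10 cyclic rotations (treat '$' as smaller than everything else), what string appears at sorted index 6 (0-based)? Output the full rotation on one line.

All 10 rotations (rotation i = S[i:]+S[:i]):
  rot[0] = butterfly$
  rot[1] = utterfly$b
  rot[2] = tterfly$bu
  rot[3] = terfly$but
  rot[4] = erfly$butt
  rot[5] = rfly$butte
  rot[6] = fly$butter
  rot[7] = ly$butterf
  rot[8] = y$butterfl
  rot[9] = $butterfly
Sorted (with $ < everything):
  sorted[0] = $butterfly
  sorted[1] = butterfly$
  sorted[2] = erfly$butt
  sorted[3] = fly$butter
  sorted[4] = ly$butterf
  sorted[5] = rfly$butte
  sorted[6] = terfly$but
  sorted[7] = tterfly$bu
  sorted[8] = utterfly$b
  sorted[9] = y$butterfl
sorted[6] = terfly$but

Answer: terfly$but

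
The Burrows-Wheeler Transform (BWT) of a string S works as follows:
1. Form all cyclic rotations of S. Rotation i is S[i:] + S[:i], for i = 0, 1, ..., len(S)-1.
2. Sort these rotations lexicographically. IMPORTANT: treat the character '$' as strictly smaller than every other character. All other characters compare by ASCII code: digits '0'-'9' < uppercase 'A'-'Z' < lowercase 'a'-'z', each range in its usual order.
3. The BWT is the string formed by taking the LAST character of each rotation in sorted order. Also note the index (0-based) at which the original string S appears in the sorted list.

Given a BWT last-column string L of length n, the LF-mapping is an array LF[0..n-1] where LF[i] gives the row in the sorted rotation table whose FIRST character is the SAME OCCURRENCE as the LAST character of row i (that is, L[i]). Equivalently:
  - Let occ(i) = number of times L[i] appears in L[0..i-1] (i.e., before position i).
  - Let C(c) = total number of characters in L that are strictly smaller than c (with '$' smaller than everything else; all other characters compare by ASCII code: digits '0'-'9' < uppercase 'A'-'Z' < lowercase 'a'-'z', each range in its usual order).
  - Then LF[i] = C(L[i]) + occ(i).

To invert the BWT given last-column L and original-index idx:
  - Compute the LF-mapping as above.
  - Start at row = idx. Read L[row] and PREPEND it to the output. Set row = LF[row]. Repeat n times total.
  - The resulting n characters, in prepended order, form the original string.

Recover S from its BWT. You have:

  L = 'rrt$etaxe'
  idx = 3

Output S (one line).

LF mapping: 4 5 6 0 2 7 1 8 3
Walk LF starting at row 3, prepending L[row]:
  step 1: row=3, L[3]='$', prepend. Next row=LF[3]=0
  step 2: row=0, L[0]='r', prepend. Next row=LF[0]=4
  step 3: row=4, L[4]='e', prepend. Next row=LF[4]=2
  step 4: row=2, L[2]='t', prepend. Next row=LF[2]=6
  step 5: row=6, L[6]='a', prepend. Next row=LF[6]=1
  step 6: row=1, L[1]='r', prepend. Next row=LF[1]=5
  step 7: row=5, L[5]='t', prepend. Next row=LF[5]=7
  step 8: row=7, L[7]='x', prepend. Next row=LF[7]=8
  step 9: row=8, L[8]='e', prepend. Next row=LF[8]=3
Reversed output: extrater$

Answer: extrater$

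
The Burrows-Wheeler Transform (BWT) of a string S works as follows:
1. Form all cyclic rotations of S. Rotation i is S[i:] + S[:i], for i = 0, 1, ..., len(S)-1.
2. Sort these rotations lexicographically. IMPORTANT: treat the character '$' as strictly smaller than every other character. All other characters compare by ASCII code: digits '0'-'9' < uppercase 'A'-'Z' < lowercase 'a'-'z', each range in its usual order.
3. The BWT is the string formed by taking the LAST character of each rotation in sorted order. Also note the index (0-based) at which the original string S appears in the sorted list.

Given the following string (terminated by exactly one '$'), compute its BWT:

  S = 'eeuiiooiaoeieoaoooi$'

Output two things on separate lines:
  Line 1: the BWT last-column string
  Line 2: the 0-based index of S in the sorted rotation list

Answer: iio$oieooeuieaoooiae
3

Derivation:
All 20 rotations (rotation i = S[i:]+S[:i]):
  rot[0] = eeuiiooiaoeieoaoooi$
  rot[1] = euiiooiaoeieoaoooi$e
  rot[2] = uiiooiaoeieoaoooi$ee
  rot[3] = iiooiaoeieoaoooi$eeu
  rot[4] = iooiaoeieoaoooi$eeui
  rot[5] = ooiaoeieoaoooi$eeuii
  rot[6] = oiaoeieoaoooi$eeuiio
  rot[7] = iaoeieoaoooi$eeuiioo
  rot[8] = aoeieoaoooi$eeuiiooi
  rot[9] = oeieoaoooi$eeuiiooia
  rot[10] = eieoaoooi$eeuiiooiao
  rot[11] = ieoaoooi$eeuiiooiaoe
  rot[12] = eoaoooi$eeuiiooiaoei
  rot[13] = oaoooi$eeuiiooiaoeie
  rot[14] = aoooi$eeuiiooiaoeieo
  rot[15] = oooi$eeuiiooiaoeieoa
  rot[16] = ooi$eeuiiooiaoeieoao
  rot[17] = oi$eeuiiooiaoeieoaoo
  rot[18] = i$eeuiiooiaoeieoaooo
  rot[19] = $eeuiiooiaoeieoaoooi
Sorted (with $ < everything):
  sorted[0] = $eeuiiooiaoeieoaoooi  (last char: 'i')
  sorted[1] = aoeieoaoooi$eeuiiooi  (last char: 'i')
  sorted[2] = aoooi$eeuiiooiaoeieo  (last char: 'o')
  sorted[3] = eeuiiooiaoeieoaoooi$  (last char: '$')
  sorted[4] = eieoaoooi$eeuiiooiao  (last char: 'o')
  sorted[5] = eoaoooi$eeuiiooiaoei  (last char: 'i')
  sorted[6] = euiiooiaoeieoaoooi$e  (last char: 'e')
  sorted[7] = i$eeuiiooiaoeieoaooo  (last char: 'o')
  sorted[8] = iaoeieoaoooi$eeuiioo  (last char: 'o')
  sorted[9] = ieoaoooi$eeuiiooiaoe  (last char: 'e')
  sorted[10] = iiooiaoeieoaoooi$eeu  (last char: 'u')
  sorted[11] = iooiaoeieoaoooi$eeui  (last char: 'i')
  sorted[12] = oaoooi$eeuiiooiaoeie  (last char: 'e')
  sorted[13] = oeieoaoooi$eeuiiooia  (last char: 'a')
  sorted[14] = oi$eeuiiooiaoeieoaoo  (last char: 'o')
  sorted[15] = oiaoeieoaoooi$eeuiio  (last char: 'o')
  sorted[16] = ooi$eeuiiooiaoeieoao  (last char: 'o')
  sorted[17] = ooiaoeieoaoooi$eeuii  (last char: 'i')
  sorted[18] = oooi$eeuiiooiaoeieoa  (last char: 'a')
  sorted[19] = uiiooiaoeieoaoooi$ee  (last char: 'e')
Last column: iio$oieooeuieaoooiae
Original string S is at sorted index 3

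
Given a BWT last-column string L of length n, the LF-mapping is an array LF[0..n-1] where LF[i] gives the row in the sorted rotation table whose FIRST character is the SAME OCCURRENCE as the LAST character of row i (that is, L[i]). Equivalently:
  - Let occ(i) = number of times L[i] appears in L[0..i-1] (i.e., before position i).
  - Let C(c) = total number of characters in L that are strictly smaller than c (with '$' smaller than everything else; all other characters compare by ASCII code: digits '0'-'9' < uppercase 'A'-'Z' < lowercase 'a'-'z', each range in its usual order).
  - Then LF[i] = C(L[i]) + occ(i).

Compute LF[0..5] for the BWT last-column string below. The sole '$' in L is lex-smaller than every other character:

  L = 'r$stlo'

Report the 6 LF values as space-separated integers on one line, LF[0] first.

Answer: 3 0 4 5 1 2

Derivation:
Char counts: '$':1, 'l':1, 'o':1, 'r':1, 's':1, 't':1
C (first-col start): C('$')=0, C('l')=1, C('o')=2, C('r')=3, C('s')=4, C('t')=5
L[0]='r': occ=0, LF[0]=C('r')+0=3+0=3
L[1]='$': occ=0, LF[1]=C('$')+0=0+0=0
L[2]='s': occ=0, LF[2]=C('s')+0=4+0=4
L[3]='t': occ=0, LF[3]=C('t')+0=5+0=5
L[4]='l': occ=0, LF[4]=C('l')+0=1+0=1
L[5]='o': occ=0, LF[5]=C('o')+0=2+0=2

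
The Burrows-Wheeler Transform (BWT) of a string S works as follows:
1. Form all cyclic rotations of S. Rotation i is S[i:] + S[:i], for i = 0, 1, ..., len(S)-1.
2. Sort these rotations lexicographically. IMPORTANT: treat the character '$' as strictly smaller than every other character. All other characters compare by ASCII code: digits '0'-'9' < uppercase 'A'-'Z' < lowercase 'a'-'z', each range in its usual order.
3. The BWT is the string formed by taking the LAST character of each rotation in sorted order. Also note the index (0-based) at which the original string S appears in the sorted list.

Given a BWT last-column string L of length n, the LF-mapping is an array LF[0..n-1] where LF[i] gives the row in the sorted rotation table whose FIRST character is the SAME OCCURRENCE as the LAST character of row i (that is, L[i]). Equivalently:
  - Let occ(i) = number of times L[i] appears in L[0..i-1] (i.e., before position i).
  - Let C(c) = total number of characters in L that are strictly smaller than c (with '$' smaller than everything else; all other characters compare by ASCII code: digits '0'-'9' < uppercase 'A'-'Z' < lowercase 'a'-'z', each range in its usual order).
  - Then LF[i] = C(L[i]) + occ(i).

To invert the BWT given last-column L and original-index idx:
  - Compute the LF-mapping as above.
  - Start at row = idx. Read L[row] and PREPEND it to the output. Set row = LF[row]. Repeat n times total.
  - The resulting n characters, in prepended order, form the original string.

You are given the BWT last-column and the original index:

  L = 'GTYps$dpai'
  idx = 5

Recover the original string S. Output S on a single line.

LF mapping: 1 2 3 7 9 0 5 8 4 6
Walk LF starting at row 5, prepending L[row]:
  step 1: row=5, L[5]='$', prepend. Next row=LF[5]=0
  step 2: row=0, L[0]='G', prepend. Next row=LF[0]=1
  step 3: row=1, L[1]='T', prepend. Next row=LF[1]=2
  step 4: row=2, L[2]='Y', prepend. Next row=LF[2]=3
  step 5: row=3, L[3]='p', prepend. Next row=LF[3]=7
  step 6: row=7, L[7]='p', prepend. Next row=LF[7]=8
  step 7: row=8, L[8]='a', prepend. Next row=LF[8]=4
  step 8: row=4, L[4]='s', prepend. Next row=LF[4]=9
  step 9: row=9, L[9]='i', prepend. Next row=LF[9]=6
  step 10: row=6, L[6]='d', prepend. Next row=LF[6]=5
Reversed output: disappYTG$

Answer: disappYTG$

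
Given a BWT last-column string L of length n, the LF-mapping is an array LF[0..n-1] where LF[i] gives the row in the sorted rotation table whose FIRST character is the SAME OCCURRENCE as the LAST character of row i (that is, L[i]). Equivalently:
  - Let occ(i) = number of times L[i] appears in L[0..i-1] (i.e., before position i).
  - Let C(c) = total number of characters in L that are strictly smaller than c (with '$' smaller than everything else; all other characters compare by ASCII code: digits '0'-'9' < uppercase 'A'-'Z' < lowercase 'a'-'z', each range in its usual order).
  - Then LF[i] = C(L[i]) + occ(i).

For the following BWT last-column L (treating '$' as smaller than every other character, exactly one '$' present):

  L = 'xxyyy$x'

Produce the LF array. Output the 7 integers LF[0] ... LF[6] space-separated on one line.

Answer: 1 2 4 5 6 0 3

Derivation:
Char counts: '$':1, 'x':3, 'y':3
C (first-col start): C('$')=0, C('x')=1, C('y')=4
L[0]='x': occ=0, LF[0]=C('x')+0=1+0=1
L[1]='x': occ=1, LF[1]=C('x')+1=1+1=2
L[2]='y': occ=0, LF[2]=C('y')+0=4+0=4
L[3]='y': occ=1, LF[3]=C('y')+1=4+1=5
L[4]='y': occ=2, LF[4]=C('y')+2=4+2=6
L[5]='$': occ=0, LF[5]=C('$')+0=0+0=0
L[6]='x': occ=2, LF[6]=C('x')+2=1+2=3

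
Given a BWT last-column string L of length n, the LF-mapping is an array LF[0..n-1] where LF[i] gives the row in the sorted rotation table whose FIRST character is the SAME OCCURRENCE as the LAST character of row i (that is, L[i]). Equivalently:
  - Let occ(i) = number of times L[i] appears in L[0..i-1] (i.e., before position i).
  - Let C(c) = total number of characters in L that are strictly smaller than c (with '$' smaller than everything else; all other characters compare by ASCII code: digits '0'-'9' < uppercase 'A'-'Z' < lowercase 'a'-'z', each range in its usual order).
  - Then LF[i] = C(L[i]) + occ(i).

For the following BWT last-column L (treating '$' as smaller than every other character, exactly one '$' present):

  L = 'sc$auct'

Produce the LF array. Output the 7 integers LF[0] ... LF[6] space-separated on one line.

Char counts: '$':1, 'a':1, 'c':2, 's':1, 't':1, 'u':1
C (first-col start): C('$')=0, C('a')=1, C('c')=2, C('s')=4, C('t')=5, C('u')=6
L[0]='s': occ=0, LF[0]=C('s')+0=4+0=4
L[1]='c': occ=0, LF[1]=C('c')+0=2+0=2
L[2]='$': occ=0, LF[2]=C('$')+0=0+0=0
L[3]='a': occ=0, LF[3]=C('a')+0=1+0=1
L[4]='u': occ=0, LF[4]=C('u')+0=6+0=6
L[5]='c': occ=1, LF[5]=C('c')+1=2+1=3
L[6]='t': occ=0, LF[6]=C('t')+0=5+0=5

Answer: 4 2 0 1 6 3 5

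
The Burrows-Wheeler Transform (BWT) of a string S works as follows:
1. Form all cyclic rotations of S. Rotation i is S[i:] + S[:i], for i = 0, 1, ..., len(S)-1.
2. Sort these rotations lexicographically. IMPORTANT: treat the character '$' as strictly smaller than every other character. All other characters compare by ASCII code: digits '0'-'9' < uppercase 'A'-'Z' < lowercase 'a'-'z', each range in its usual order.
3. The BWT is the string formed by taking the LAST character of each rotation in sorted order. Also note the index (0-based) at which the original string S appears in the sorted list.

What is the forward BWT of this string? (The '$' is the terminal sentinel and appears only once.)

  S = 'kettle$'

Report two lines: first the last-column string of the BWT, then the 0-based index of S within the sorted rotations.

Answer: elk$tte
3

Derivation:
All 7 rotations (rotation i = S[i:]+S[:i]):
  rot[0] = kettle$
  rot[1] = ettle$k
  rot[2] = ttle$ke
  rot[3] = tle$ket
  rot[4] = le$kett
  rot[5] = e$kettl
  rot[6] = $kettle
Sorted (with $ < everything):
  sorted[0] = $kettle  (last char: 'e')
  sorted[1] = e$kettl  (last char: 'l')
  sorted[2] = ettle$k  (last char: 'k')
  sorted[3] = kettle$  (last char: '$')
  sorted[4] = le$kett  (last char: 't')
  sorted[5] = tle$ket  (last char: 't')
  sorted[6] = ttle$ke  (last char: 'e')
Last column: elk$tte
Original string S is at sorted index 3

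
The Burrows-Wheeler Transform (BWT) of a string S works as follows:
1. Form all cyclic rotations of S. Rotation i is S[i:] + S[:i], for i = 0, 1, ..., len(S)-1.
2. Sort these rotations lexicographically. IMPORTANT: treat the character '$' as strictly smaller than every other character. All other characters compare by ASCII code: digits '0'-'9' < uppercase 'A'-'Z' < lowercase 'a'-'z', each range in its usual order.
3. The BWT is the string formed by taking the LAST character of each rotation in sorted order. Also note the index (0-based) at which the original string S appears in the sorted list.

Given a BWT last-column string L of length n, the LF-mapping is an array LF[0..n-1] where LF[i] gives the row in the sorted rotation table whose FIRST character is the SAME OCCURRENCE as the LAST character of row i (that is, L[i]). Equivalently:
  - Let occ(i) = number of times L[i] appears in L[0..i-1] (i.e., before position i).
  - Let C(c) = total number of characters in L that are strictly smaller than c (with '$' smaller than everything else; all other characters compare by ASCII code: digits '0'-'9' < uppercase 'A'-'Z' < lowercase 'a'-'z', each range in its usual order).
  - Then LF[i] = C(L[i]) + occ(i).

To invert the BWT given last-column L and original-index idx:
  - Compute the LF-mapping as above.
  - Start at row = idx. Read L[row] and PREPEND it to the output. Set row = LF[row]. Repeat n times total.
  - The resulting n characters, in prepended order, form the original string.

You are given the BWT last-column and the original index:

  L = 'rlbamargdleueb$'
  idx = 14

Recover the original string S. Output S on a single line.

Answer: umbrellabadger$

Derivation:
LF mapping: 12 9 3 1 11 2 13 8 5 10 6 14 7 4 0
Walk LF starting at row 14, prepending L[row]:
  step 1: row=14, L[14]='$', prepend. Next row=LF[14]=0
  step 2: row=0, L[0]='r', prepend. Next row=LF[0]=12
  step 3: row=12, L[12]='e', prepend. Next row=LF[12]=7
  step 4: row=7, L[7]='g', prepend. Next row=LF[7]=8
  step 5: row=8, L[8]='d', prepend. Next row=LF[8]=5
  step 6: row=5, L[5]='a', prepend. Next row=LF[5]=2
  step 7: row=2, L[2]='b', prepend. Next row=LF[2]=3
  step 8: row=3, L[3]='a', prepend. Next row=LF[3]=1
  step 9: row=1, L[1]='l', prepend. Next row=LF[1]=9
  step 10: row=9, L[9]='l', prepend. Next row=LF[9]=10
  step 11: row=10, L[10]='e', prepend. Next row=LF[10]=6
  step 12: row=6, L[6]='r', prepend. Next row=LF[6]=13
  step 13: row=13, L[13]='b', prepend. Next row=LF[13]=4
  step 14: row=4, L[4]='m', prepend. Next row=LF[4]=11
  step 15: row=11, L[11]='u', prepend. Next row=LF[11]=14
Reversed output: umbrellabadger$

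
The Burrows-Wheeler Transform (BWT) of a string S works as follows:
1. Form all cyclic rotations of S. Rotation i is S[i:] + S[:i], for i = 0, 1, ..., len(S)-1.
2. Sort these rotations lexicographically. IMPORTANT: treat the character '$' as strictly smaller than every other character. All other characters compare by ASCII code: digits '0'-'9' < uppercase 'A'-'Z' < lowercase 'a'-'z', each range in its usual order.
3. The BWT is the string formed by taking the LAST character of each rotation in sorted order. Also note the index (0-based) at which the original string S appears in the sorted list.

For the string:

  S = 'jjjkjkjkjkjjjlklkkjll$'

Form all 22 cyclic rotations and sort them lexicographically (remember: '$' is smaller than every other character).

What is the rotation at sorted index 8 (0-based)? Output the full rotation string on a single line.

Answer: jkjkjkjkjjjlklkkjll$jj

Derivation:
All 22 rotations (rotation i = S[i:]+S[:i]):
  rot[0] = jjjkjkjkjkjjjlklkkjll$
  rot[1] = jjkjkjkjkjjjlklkkjll$j
  rot[2] = jkjkjkjkjjjlklkkjll$jj
  rot[3] = kjkjkjkjjjlklkkjll$jjj
  rot[4] = jkjkjkjjjlklkkjll$jjjk
  rot[5] = kjkjkjjjlklkkjll$jjjkj
  rot[6] = jkjkjjjlklkkjll$jjjkjk
  rot[7] = kjkjjjlklkkjll$jjjkjkj
  rot[8] = jkjjjlklkkjll$jjjkjkjk
  rot[9] = kjjjlklkkjll$jjjkjkjkj
  rot[10] = jjjlklkkjll$jjjkjkjkjk
  rot[11] = jjlklkkjll$jjjkjkjkjkj
  rot[12] = jlklkkjll$jjjkjkjkjkjj
  rot[13] = lklkkjll$jjjkjkjkjkjjj
  rot[14] = klkkjll$jjjkjkjkjkjjjl
  rot[15] = lkkjll$jjjkjkjkjkjjjlk
  rot[16] = kkjll$jjjkjkjkjkjjjlkl
  rot[17] = kjll$jjjkjkjkjkjjjlklk
  rot[18] = jll$jjjkjkjkjkjjjlklkk
  rot[19] = ll$jjjkjkjkjkjjjlklkkj
  rot[20] = l$jjjkjkjkjkjjjlklkkjl
  rot[21] = $jjjkjkjkjkjjjlklkkjll
Sorted (with $ < everything):
  sorted[0] = $jjjkjkjkjkjjjlklkkjll
  sorted[1] = jjjkjkjkjkjjjlklkkjll$
  sorted[2] = jjjlklkkjll$jjjkjkjkjk
  sorted[3] = jjkjkjkjkjjjlklkkjll$j
  sorted[4] = jjlklkkjll$jjjkjkjkjkj
  sorted[5] = jkjjjlklkkjll$jjjkjkjk
  sorted[6] = jkjkjjjlklkkjll$jjjkjk
  sorted[7] = jkjkjkjjjlklkkjll$jjjk
  sorted[8] = jkjkjkjkjjjlklkkjll$jj
  sorted[9] = jlklkkjll$jjjkjkjkjkjj
  sorted[10] = jll$jjjkjkjkjkjjjlklkk
  sorted[11] = kjjjlklkkjll$jjjkjkjkj
  sorted[12] = kjkjjjlklkkjll$jjjkjkj
  sorted[13] = kjkjkjjjlklkkjll$jjjkj
  sorted[14] = kjkjkjkjjjlklkkjll$jjj
  sorted[15] = kjll$jjjkjkjkjkjjjlklk
  sorted[16] = kkjll$jjjkjkjkjkjjjlkl
  sorted[17] = klkkjll$jjjkjkjkjkjjjl
  sorted[18] = l$jjjkjkjkjkjjjlklkkjl
  sorted[19] = lkkjll$jjjkjkjkjkjjjlk
  sorted[20] = lklkkjll$jjjkjkjkjkjjj
  sorted[21] = ll$jjjkjkjkjkjjjlklkkj
sorted[8] = jkjkjkjkjjjlklkkjll$jj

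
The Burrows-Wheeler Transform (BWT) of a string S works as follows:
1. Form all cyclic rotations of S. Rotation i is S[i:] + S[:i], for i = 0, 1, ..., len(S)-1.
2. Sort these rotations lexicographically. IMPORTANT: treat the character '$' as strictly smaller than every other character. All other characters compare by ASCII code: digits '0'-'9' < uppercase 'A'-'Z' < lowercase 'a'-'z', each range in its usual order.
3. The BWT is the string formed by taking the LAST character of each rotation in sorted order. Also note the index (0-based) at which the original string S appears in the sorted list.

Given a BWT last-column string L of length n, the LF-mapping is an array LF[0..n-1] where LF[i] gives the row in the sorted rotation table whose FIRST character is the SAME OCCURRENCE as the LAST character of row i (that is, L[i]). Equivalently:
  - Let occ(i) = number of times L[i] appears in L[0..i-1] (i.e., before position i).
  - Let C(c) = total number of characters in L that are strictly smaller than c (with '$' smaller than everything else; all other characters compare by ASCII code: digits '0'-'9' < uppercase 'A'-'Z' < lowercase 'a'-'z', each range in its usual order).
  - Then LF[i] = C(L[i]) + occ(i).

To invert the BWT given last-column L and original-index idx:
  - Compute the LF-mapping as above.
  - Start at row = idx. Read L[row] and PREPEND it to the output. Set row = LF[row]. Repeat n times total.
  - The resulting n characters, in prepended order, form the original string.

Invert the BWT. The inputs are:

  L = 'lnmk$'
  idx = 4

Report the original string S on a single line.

Answer: nkml$

Derivation:
LF mapping: 2 4 3 1 0
Walk LF starting at row 4, prepending L[row]:
  step 1: row=4, L[4]='$', prepend. Next row=LF[4]=0
  step 2: row=0, L[0]='l', prepend. Next row=LF[0]=2
  step 3: row=2, L[2]='m', prepend. Next row=LF[2]=3
  step 4: row=3, L[3]='k', prepend. Next row=LF[3]=1
  step 5: row=1, L[1]='n', prepend. Next row=LF[1]=4
Reversed output: nkml$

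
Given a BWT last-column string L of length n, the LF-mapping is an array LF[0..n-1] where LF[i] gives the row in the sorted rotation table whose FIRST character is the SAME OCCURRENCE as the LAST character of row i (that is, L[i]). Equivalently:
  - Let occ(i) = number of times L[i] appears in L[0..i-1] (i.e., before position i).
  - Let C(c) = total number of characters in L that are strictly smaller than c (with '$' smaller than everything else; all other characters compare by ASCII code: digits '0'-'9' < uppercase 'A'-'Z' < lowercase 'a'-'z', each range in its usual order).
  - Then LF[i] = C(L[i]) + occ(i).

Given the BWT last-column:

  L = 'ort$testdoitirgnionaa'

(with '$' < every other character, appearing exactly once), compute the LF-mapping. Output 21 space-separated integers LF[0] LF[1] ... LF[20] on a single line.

Answer: 11 14 17 0 18 4 16 19 3 12 6 20 7 15 5 9 8 13 10 1 2

Derivation:
Char counts: '$':1, 'a':2, 'd':1, 'e':1, 'g':1, 'i':3, 'n':2, 'o':3, 'r':2, 's':1, 't':4
C (first-col start): C('$')=0, C('a')=1, C('d')=3, C('e')=4, C('g')=5, C('i')=6, C('n')=9, C('o')=11, C('r')=14, C('s')=16, C('t')=17
L[0]='o': occ=0, LF[0]=C('o')+0=11+0=11
L[1]='r': occ=0, LF[1]=C('r')+0=14+0=14
L[2]='t': occ=0, LF[2]=C('t')+0=17+0=17
L[3]='$': occ=0, LF[3]=C('$')+0=0+0=0
L[4]='t': occ=1, LF[4]=C('t')+1=17+1=18
L[5]='e': occ=0, LF[5]=C('e')+0=4+0=4
L[6]='s': occ=0, LF[6]=C('s')+0=16+0=16
L[7]='t': occ=2, LF[7]=C('t')+2=17+2=19
L[8]='d': occ=0, LF[8]=C('d')+0=3+0=3
L[9]='o': occ=1, LF[9]=C('o')+1=11+1=12
L[10]='i': occ=0, LF[10]=C('i')+0=6+0=6
L[11]='t': occ=3, LF[11]=C('t')+3=17+3=20
L[12]='i': occ=1, LF[12]=C('i')+1=6+1=7
L[13]='r': occ=1, LF[13]=C('r')+1=14+1=15
L[14]='g': occ=0, LF[14]=C('g')+0=5+0=5
L[15]='n': occ=0, LF[15]=C('n')+0=9+0=9
L[16]='i': occ=2, LF[16]=C('i')+2=6+2=8
L[17]='o': occ=2, LF[17]=C('o')+2=11+2=13
L[18]='n': occ=1, LF[18]=C('n')+1=9+1=10
L[19]='a': occ=0, LF[19]=C('a')+0=1+0=1
L[20]='a': occ=1, LF[20]=C('a')+1=1+1=2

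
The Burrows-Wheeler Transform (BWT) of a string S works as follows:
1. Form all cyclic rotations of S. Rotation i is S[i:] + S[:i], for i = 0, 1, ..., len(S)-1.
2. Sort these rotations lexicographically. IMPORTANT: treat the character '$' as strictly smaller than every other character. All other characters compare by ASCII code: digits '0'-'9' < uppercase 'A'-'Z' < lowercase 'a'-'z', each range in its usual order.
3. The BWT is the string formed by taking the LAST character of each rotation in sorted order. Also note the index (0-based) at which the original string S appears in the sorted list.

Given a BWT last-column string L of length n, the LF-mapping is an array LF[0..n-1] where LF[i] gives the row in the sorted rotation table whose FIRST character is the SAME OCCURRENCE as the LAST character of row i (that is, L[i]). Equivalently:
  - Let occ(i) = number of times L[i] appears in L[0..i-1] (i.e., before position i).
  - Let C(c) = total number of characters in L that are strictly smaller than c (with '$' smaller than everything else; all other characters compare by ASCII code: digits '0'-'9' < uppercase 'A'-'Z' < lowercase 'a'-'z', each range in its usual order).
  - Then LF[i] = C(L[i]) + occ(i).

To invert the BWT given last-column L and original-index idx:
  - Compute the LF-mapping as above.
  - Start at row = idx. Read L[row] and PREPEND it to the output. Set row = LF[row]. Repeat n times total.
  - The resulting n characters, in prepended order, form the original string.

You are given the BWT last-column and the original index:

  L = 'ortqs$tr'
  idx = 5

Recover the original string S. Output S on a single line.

Answer: srttqro$

Derivation:
LF mapping: 1 3 6 2 5 0 7 4
Walk LF starting at row 5, prepending L[row]:
  step 1: row=5, L[5]='$', prepend. Next row=LF[5]=0
  step 2: row=0, L[0]='o', prepend. Next row=LF[0]=1
  step 3: row=1, L[1]='r', prepend. Next row=LF[1]=3
  step 4: row=3, L[3]='q', prepend. Next row=LF[3]=2
  step 5: row=2, L[2]='t', prepend. Next row=LF[2]=6
  step 6: row=6, L[6]='t', prepend. Next row=LF[6]=7
  step 7: row=7, L[7]='r', prepend. Next row=LF[7]=4
  step 8: row=4, L[4]='s', prepend. Next row=LF[4]=5
Reversed output: srttqro$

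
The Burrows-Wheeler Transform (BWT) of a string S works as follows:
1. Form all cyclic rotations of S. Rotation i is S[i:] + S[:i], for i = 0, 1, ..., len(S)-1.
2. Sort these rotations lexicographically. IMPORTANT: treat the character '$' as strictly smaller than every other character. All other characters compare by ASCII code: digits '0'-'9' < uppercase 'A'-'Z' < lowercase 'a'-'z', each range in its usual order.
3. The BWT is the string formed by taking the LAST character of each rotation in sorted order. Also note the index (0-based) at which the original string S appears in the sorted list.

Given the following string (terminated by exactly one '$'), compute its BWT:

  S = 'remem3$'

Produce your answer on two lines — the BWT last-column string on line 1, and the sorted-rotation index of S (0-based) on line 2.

Answer: 3mmree$
6

Derivation:
All 7 rotations (rotation i = S[i:]+S[:i]):
  rot[0] = remem3$
  rot[1] = emem3$r
  rot[2] = mem3$re
  rot[3] = em3$rem
  rot[4] = m3$reme
  rot[5] = 3$remem
  rot[6] = $remem3
Sorted (with $ < everything):
  sorted[0] = $remem3  (last char: '3')
  sorted[1] = 3$remem  (last char: 'm')
  sorted[2] = em3$rem  (last char: 'm')
  sorted[3] = emem3$r  (last char: 'r')
  sorted[4] = m3$reme  (last char: 'e')
  sorted[5] = mem3$re  (last char: 'e')
  sorted[6] = remem3$  (last char: '$')
Last column: 3mmree$
Original string S is at sorted index 6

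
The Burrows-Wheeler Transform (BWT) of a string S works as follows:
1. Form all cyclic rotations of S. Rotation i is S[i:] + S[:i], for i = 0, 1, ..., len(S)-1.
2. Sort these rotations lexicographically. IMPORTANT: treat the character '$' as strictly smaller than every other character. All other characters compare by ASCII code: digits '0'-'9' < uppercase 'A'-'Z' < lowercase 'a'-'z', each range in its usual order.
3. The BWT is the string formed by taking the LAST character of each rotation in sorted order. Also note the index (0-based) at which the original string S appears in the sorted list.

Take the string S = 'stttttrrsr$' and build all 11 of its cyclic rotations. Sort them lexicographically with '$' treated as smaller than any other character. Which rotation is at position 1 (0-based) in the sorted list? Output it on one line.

Answer: r$stttttrrs

Derivation:
All 11 rotations (rotation i = S[i:]+S[:i]):
  rot[0] = stttttrrsr$
  rot[1] = tttttrrsr$s
  rot[2] = ttttrrsr$st
  rot[3] = tttrrsr$stt
  rot[4] = ttrrsr$sttt
  rot[5] = trrsr$stttt
  rot[6] = rrsr$sttttt
  rot[7] = rsr$stttttr
  rot[8] = sr$stttttrr
  rot[9] = r$stttttrrs
  rot[10] = $stttttrrsr
Sorted (with $ < everything):
  sorted[0] = $stttttrrsr
  sorted[1] = r$stttttrrs
  sorted[2] = rrsr$sttttt
  sorted[3] = rsr$stttttr
  sorted[4] = sr$stttttrr
  sorted[5] = stttttrrsr$
  sorted[6] = trrsr$stttt
  sorted[7] = ttrrsr$sttt
  sorted[8] = tttrrsr$stt
  sorted[9] = ttttrrsr$st
  sorted[10] = tttttrrsr$s
sorted[1] = r$stttttrrs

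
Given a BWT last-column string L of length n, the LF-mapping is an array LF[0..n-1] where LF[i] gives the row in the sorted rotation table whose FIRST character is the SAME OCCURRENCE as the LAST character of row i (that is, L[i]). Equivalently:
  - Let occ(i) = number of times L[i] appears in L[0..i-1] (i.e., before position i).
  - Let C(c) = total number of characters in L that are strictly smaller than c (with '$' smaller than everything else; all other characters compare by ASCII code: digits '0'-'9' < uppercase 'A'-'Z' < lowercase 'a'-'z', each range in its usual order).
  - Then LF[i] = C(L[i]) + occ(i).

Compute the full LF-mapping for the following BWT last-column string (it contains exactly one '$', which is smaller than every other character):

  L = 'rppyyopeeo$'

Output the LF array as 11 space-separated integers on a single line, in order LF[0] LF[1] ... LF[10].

Answer: 8 5 6 9 10 3 7 1 2 4 0

Derivation:
Char counts: '$':1, 'e':2, 'o':2, 'p':3, 'r':1, 'y':2
C (first-col start): C('$')=0, C('e')=1, C('o')=3, C('p')=5, C('r')=8, C('y')=9
L[0]='r': occ=0, LF[0]=C('r')+0=8+0=8
L[1]='p': occ=0, LF[1]=C('p')+0=5+0=5
L[2]='p': occ=1, LF[2]=C('p')+1=5+1=6
L[3]='y': occ=0, LF[3]=C('y')+0=9+0=9
L[4]='y': occ=1, LF[4]=C('y')+1=9+1=10
L[5]='o': occ=0, LF[5]=C('o')+0=3+0=3
L[6]='p': occ=2, LF[6]=C('p')+2=5+2=7
L[7]='e': occ=0, LF[7]=C('e')+0=1+0=1
L[8]='e': occ=1, LF[8]=C('e')+1=1+1=2
L[9]='o': occ=1, LF[9]=C('o')+1=3+1=4
L[10]='$': occ=0, LF[10]=C('$')+0=0+0=0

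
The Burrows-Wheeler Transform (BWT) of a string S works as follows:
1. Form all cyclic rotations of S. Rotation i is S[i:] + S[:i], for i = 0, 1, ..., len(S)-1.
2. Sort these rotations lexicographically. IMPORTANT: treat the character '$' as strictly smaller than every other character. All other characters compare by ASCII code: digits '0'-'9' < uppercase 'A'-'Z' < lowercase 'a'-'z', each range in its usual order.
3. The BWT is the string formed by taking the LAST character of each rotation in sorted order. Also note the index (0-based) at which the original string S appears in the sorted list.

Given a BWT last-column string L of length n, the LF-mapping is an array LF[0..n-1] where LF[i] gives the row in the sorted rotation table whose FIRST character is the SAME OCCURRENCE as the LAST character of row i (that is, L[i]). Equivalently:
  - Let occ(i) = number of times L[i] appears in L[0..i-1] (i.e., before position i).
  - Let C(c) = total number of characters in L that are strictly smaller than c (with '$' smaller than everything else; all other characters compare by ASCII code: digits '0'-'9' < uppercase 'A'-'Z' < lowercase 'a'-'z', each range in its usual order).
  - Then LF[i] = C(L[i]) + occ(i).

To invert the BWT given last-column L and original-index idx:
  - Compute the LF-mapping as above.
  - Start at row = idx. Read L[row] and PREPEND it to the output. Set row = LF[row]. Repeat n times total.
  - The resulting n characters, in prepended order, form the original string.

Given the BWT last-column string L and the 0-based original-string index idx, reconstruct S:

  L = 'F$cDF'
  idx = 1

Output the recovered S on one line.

LF mapping: 2 0 4 1 3
Walk LF starting at row 1, prepending L[row]:
  step 1: row=1, L[1]='$', prepend. Next row=LF[1]=0
  step 2: row=0, L[0]='F', prepend. Next row=LF[0]=2
  step 3: row=2, L[2]='c', prepend. Next row=LF[2]=4
  step 4: row=4, L[4]='F', prepend. Next row=LF[4]=3
  step 5: row=3, L[3]='D', prepend. Next row=LF[3]=1
Reversed output: DFcF$

Answer: DFcF$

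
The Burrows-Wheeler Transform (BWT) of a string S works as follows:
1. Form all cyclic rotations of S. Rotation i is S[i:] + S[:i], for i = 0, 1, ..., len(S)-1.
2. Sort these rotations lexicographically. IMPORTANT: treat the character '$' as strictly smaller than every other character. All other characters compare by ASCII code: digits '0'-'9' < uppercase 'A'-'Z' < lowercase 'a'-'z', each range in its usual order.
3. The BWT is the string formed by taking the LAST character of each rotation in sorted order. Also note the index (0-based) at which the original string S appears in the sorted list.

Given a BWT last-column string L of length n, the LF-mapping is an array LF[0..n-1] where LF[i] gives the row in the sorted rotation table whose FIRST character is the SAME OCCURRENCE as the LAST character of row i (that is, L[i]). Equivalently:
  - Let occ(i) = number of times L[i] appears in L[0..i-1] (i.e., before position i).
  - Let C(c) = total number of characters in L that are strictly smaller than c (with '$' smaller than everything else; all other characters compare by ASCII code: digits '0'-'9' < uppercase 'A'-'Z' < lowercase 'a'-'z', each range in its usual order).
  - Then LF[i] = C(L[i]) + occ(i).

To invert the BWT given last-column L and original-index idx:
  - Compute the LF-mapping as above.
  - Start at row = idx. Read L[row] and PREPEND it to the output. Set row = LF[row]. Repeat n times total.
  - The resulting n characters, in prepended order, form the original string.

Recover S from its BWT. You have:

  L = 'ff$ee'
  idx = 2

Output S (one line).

LF mapping: 3 4 0 1 2
Walk LF starting at row 2, prepending L[row]:
  step 1: row=2, L[2]='$', prepend. Next row=LF[2]=0
  step 2: row=0, L[0]='f', prepend. Next row=LF[0]=3
  step 3: row=3, L[3]='e', prepend. Next row=LF[3]=1
  step 4: row=1, L[1]='f', prepend. Next row=LF[1]=4
  step 5: row=4, L[4]='e', prepend. Next row=LF[4]=2
Reversed output: efef$

Answer: efef$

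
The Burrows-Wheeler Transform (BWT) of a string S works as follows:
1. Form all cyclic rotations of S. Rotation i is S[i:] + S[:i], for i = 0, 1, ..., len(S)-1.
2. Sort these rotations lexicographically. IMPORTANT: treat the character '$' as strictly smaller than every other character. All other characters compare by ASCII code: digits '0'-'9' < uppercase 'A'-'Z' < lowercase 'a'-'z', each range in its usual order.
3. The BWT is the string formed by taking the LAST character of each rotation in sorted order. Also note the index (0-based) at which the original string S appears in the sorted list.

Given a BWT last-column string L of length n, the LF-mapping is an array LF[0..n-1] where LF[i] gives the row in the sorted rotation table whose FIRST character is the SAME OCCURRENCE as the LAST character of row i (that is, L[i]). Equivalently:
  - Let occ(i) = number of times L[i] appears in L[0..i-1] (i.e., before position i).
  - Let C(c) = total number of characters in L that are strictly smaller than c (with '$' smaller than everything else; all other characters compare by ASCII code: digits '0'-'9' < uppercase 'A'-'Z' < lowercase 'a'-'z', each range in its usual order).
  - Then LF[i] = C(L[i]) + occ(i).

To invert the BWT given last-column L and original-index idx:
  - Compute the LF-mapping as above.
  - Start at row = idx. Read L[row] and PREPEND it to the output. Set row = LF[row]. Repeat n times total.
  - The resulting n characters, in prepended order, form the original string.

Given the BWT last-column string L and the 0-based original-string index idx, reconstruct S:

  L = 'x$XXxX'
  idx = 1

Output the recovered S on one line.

Answer: XXXxx$

Derivation:
LF mapping: 4 0 1 2 5 3
Walk LF starting at row 1, prepending L[row]:
  step 1: row=1, L[1]='$', prepend. Next row=LF[1]=0
  step 2: row=0, L[0]='x', prepend. Next row=LF[0]=4
  step 3: row=4, L[4]='x', prepend. Next row=LF[4]=5
  step 4: row=5, L[5]='X', prepend. Next row=LF[5]=3
  step 5: row=3, L[3]='X', prepend. Next row=LF[3]=2
  step 6: row=2, L[2]='X', prepend. Next row=LF[2]=1
Reversed output: XXXxx$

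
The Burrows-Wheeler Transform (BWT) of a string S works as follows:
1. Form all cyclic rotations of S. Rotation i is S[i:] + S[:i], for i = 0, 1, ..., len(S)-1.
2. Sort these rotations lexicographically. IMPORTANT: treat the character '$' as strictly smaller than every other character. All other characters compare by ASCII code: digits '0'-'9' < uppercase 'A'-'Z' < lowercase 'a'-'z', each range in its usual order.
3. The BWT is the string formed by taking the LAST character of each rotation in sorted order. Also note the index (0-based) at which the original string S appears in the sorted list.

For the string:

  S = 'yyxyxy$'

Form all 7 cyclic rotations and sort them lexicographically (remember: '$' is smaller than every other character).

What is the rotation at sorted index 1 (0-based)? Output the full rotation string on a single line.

All 7 rotations (rotation i = S[i:]+S[:i]):
  rot[0] = yyxyxy$
  rot[1] = yxyxy$y
  rot[2] = xyxy$yy
  rot[3] = yxy$yyx
  rot[4] = xy$yyxy
  rot[5] = y$yyxyx
  rot[6] = $yyxyxy
Sorted (with $ < everything):
  sorted[0] = $yyxyxy
  sorted[1] = xy$yyxy
  sorted[2] = xyxy$yy
  sorted[3] = y$yyxyx
  sorted[4] = yxy$yyx
  sorted[5] = yxyxy$y
  sorted[6] = yyxyxy$
sorted[1] = xy$yyxy

Answer: xy$yyxy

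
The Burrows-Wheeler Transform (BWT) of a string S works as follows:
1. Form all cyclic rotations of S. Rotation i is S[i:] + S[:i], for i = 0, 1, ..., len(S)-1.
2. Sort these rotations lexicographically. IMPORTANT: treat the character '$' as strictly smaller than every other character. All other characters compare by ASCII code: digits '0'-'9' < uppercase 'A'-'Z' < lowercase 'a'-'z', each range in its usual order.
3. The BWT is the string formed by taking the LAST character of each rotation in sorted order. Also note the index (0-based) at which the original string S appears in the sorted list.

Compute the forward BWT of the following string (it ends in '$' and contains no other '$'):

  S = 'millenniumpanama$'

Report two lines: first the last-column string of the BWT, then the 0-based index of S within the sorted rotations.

Answer: amnplmnlia$uanemi
10

Derivation:
All 17 rotations (rotation i = S[i:]+S[:i]):
  rot[0] = millenniumpanama$
  rot[1] = illenniumpanama$m
  rot[2] = llenniumpanama$mi
  rot[3] = lenniumpanama$mil
  rot[4] = enniumpanama$mill
  rot[5] = nniumpanama$mille
  rot[6] = niumpanama$millen
  rot[7] = iumpanama$millenn
  rot[8] = umpanama$millenni
  rot[9] = mpanama$millenniu
  rot[10] = panama$millennium
  rot[11] = anama$millenniump
  rot[12] = nama$millenniumpa
  rot[13] = ama$millenniumpan
  rot[14] = ma$millenniumpana
  rot[15] = a$millenniumpanam
  rot[16] = $millenniumpanama
Sorted (with $ < everything):
  sorted[0] = $millenniumpanama  (last char: 'a')
  sorted[1] = a$millenniumpanam  (last char: 'm')
  sorted[2] = ama$millenniumpan  (last char: 'n')
  sorted[3] = anama$millenniump  (last char: 'p')
  sorted[4] = enniumpanama$mill  (last char: 'l')
  sorted[5] = illenniumpanama$m  (last char: 'm')
  sorted[6] = iumpanama$millenn  (last char: 'n')
  sorted[7] = lenniumpanama$mil  (last char: 'l')
  sorted[8] = llenniumpanama$mi  (last char: 'i')
  sorted[9] = ma$millenniumpana  (last char: 'a')
  sorted[10] = millenniumpanama$  (last char: '$')
  sorted[11] = mpanama$millenniu  (last char: 'u')
  sorted[12] = nama$millenniumpa  (last char: 'a')
  sorted[13] = niumpanama$millen  (last char: 'n')
  sorted[14] = nniumpanama$mille  (last char: 'e')
  sorted[15] = panama$millennium  (last char: 'm')
  sorted[16] = umpanama$millenni  (last char: 'i')
Last column: amnplmnlia$uanemi
Original string S is at sorted index 10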